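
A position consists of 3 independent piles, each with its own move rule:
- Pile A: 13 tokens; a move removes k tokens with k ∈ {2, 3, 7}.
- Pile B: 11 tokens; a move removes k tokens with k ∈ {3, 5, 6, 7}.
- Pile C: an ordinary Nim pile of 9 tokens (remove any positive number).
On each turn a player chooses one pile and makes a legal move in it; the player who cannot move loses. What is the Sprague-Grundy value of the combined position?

8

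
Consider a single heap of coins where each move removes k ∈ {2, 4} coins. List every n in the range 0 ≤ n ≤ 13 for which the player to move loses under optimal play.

0, 1, 6, 7, 12, 13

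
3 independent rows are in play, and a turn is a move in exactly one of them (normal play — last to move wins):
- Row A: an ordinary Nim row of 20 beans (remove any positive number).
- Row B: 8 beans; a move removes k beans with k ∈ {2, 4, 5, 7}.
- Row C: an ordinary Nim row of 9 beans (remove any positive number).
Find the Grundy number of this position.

25

Row A is a plain Nim row of size 20, so its Grundy value is 20.
For row B, compute g(0), g(1), … with moves {2, 4, 5, 7}:
g(0) = mex{} = 0
g(1) = mex{} = 0
g(2) = mex{0} = 1
g(3) = mex{0} = 1
g(4) = mex{0,1} = 2
g(5) = mex{0,1} = 2
g(6) = mex{0,1,2} = 3
g(7) = mex{0,1,2} = 3
g(8) = mex{0,1,2,3} = 4
So g(8) = 4.
Row C is a plain Nim row of size 9, so its Grundy value is 9.
The value of a disjunctive sum is the nim-sum of the parts.
Combined value = 20 XOR 4 XOR 9 = 25.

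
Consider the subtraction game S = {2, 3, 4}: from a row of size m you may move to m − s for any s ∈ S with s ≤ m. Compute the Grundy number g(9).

1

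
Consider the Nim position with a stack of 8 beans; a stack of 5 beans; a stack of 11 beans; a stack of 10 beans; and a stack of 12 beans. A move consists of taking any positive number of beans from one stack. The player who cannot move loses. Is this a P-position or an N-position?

P-position

Compute the nim-sum pairwise:
8 ⊕ 5 = 13
13 ⊕ 11 = 6
6 ⊕ 10 = 12
12 ⊕ 12 = 0
The nim-sum is 0, so this is a P-position: the player to move is in a losing position under optimal play.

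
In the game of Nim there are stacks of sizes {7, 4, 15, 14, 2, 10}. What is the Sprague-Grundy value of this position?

10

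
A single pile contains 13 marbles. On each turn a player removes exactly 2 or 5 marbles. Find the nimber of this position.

1

Build the Grundy sequence with g(k) = mex{g(k−s) : s ∈ {2, 5}, s ≤ k}:
k:     0  1  2  3  4  5  6  7  8  9 10 11 12 13
g(k):  0  0  1  1  0  2  1  0  0  1  1  0  2  1
So g(13) = 1.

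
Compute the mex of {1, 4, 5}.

0 is not in the set, so the mex is 0.

0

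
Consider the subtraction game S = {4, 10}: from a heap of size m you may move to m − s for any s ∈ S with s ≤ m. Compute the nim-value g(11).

2

Build the Grundy sequence with g(k) = mex{g(k−s) : s ∈ {4, 10}, s ≤ k}:
k:     0  1  2  3  4  5  6  7  8  9 10 11
g(k):  0  0  0  0  1  1  1  1  0  0  2  2
So g(11) = 2.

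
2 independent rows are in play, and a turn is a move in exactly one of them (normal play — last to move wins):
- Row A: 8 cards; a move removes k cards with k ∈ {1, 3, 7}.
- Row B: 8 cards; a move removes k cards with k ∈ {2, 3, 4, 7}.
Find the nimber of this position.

Grundy values for row A (subtraction set {1, 3, 7}):
k:     0  1  2  3  4  5  6  7  8
g(k):  0  1  0  1  0  1  0  1  0
So g(8) = 0.
Build the Grundy sequence for row B with g(k) = mex{g(k−s) : s ∈ {2, 3, 4, 7}, s ≤ k}:
k:     0  1  2  3  4  5  6  7  8
g(k):  0  0  1  1  2  2  0  3  1
So g(8) = 1.
The value of a disjunctive sum is the nim-sum of the parts.
Combined value = 0 XOR 1 = 1.

1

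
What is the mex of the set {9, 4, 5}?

0

0 is not in the set, so the mex is 0.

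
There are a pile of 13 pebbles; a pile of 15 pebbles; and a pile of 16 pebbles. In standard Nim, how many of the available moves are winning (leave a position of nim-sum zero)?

Bitwise XOR of the heap sizes:
  01101  (13)
  01111  (15)
  10000  (16)
  -----
  10010  (18)
The overall nim-sum is X = 18. A pile of size p has a winning move iff p XOR X < p (reduce it to p XOR X).
  13: 13 XOR 18 = 31 ≥ 13 — no move.
  15: 15 XOR 18 = 29 ≥ 15 — no move.
  16: 16 XOR 18 = 2 < 16 — winning move (to 2).
That gives 1 winning move.

1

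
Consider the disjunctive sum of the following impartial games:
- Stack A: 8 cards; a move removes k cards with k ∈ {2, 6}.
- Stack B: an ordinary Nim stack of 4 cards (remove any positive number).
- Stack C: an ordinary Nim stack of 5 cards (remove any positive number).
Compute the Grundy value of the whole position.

Grundy values for stack A (subtraction set {2, 6}):
k:     0  1  2  3  4  5  6  7  8
g(k):  0  0  1  1  0  0  1  1  0
So g(8) = 0.
Stack B is a plain Nim stack of size 4, so its Grundy value is 4.
Stack C is a plain Nim stack of size 5, so its Grundy value is 5.
By the Sprague-Grundy theorem, the Grundy value of a sum of independent games is the XOR of the component values.
Combined value = 0 ⊕ 4 ⊕ 5 = 1.

1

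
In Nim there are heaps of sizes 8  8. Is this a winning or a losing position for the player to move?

Losing position

Nim-sum: 8 ⊕ 8 = 0.
The nim-sum is 0, so this is a P-position: the player to move is in a losing position under optimal play.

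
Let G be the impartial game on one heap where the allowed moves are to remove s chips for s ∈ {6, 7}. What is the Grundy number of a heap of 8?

1

Compute g(0), g(1), … for moves {6, 7}:
k:     0  1  2  3  4  5  6  7  8
g(k):  0  0  0  0  0  0  1  1  1
So g(8) = 1.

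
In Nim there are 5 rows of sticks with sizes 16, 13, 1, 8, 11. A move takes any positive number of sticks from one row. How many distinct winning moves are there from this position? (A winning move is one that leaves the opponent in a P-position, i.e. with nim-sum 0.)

1

Compute the nim-sum pairwise:
16 ⊕ 13 = 29
29 ⊕ 1 = 28
28 ⊕ 8 = 20
20 ⊕ 11 = 31
The overall nim-sum is X = 31. A row of size p has a winning move iff p XOR X < p (reduce it to p XOR X).
  16: 16 XOR 31 = 15 < 16 — winning move (to 15).
  13: 13 XOR 31 = 18 ≥ 13 — no move.
  1: 1 XOR 31 = 30 ≥ 1 — no move.
  8: 8 XOR 31 = 23 ≥ 8 — no move.
  11: 11 XOR 31 = 20 ≥ 11 — no move.
That gives 1 winning move.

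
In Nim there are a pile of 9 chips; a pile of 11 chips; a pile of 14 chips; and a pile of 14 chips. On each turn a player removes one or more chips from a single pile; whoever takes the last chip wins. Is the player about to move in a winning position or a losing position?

Winning position

Nim-sum: 9 ^ 11 ^ 14 ^ 14 = 2.
The nim-sum is 2 ≠ 0, so this is an N-position: the player to move can win.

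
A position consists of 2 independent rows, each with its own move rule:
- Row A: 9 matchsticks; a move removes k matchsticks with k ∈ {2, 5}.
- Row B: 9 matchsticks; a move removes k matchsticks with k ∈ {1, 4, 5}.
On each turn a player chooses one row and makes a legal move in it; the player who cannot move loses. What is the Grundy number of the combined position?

0

Grundy values for row A (subtraction set {2, 5}):
k:     0  1  2  3  4  5  6  7  8  9
g(k):  0  0  1  1  0  2  1  0  0  1
So g(9) = 1.
For row B, compute g(0), g(1), … with moves {1, 4, 5}:
k:     0  1  2  3  4  5  6  7  8  9
g(k):  0  1  0  1  2  3  2  3  0  1
So g(9) = 1.
The value of a disjunctive sum is the nim-sum of the parts.
Combined value = 1 ⊕ 1 = 0.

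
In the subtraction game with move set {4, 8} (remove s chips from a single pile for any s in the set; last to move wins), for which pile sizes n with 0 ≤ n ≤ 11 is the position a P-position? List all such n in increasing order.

Build the Grundy sequence with g(k) = mex{g(k−s) : s ∈ {4, 8}, s ≤ k}:
g(0) = mex{} = 0
g(1) = mex{} = 0
g(2) = mex{} = 0
g(3) = mex{} = 0
g(4) = mex{0} = 1
g(5) = mex{0} = 1
g(6) = mex{0} = 1
g(7) = mex{0} = 1
g(8) = mex{0,1} = 2
g(9) = mex{0,1} = 2
g(10) = mex{0,1} = 2
g(11) = mex{0,1} = 2
The P-positions (g = 0) in 0..11 are 0, 1, 2, 3.

0, 1, 2, 3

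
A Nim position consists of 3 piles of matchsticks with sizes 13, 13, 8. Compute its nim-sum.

Write each in binary and XOR column by column:
  1101  (13)
  1101  (13)
  1000  (8)
  ----
  1000  (8)

8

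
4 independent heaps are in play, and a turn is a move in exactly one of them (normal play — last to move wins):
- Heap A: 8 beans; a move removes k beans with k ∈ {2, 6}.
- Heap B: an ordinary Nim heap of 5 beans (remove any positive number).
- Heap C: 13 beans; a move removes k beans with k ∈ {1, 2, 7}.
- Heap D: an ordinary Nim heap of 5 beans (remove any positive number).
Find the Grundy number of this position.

1

For heap A, compute g(0), g(1), … with moves {2, 6}:
g(0) = mex{} = 0
g(1) = mex{} = 0
g(2) = mex{0} = 1
g(3) = mex{0} = 1
g(4) = mex{1} = 0
g(5) = mex{1} = 0
g(6) = mex{0} = 1
g(7) = mex{0} = 1
g(8) = mex{1} = 0
So g(8) = 0.
Heap B is a plain Nim heap of size 5, so its Grundy value is 5.
For heap C, compute g(0), g(1), … with moves {1, 2, 7}:
g(0) = mex{} = 0
g(1) = mex{0} = 1
g(2) = mex{0,1} = 2
g(3) = mex{1,2} = 0
g(4) = mex{0,2} = 1
g(5) = mex{0,1} = 2
g(6) = mex{1,2} = 0
g(7) = mex{0,2} = 1
g(8) = mex{0,1} = 2
g(9) = mex{1,2} = 0
g(10) = mex{0,2} = 1
g(11) = mex{0,1} = 2
g(12) = mex{1,2} = 0
g(13) = mex{0,2} = 1
So g(13) = 1.
Heap D is a plain Nim heap of size 5, so its Grundy value is 5.
By the Sprague-Grundy theorem, the Grundy value of a sum of independent games is the XOR of the component values.
Combined value = 0 XOR 5 XOR 1 XOR 5 = 1.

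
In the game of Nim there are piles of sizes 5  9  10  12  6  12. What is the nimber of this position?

In binary:
  0101  (5)
  1001  (9)
  1010  (10)
  1100  (12)
  0110  (6)
  1100  (12)
  ----
  0000  (0)

0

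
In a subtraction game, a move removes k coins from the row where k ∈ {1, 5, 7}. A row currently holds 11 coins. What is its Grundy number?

Grundy values for subtraction set {1, 5, 7}:
k:     0  1  2  3  4  5  6  7  8  9 10 11
g(k):  0  1  0  1  0  1  0  1  0  1  0  1
So g(11) = 1.

1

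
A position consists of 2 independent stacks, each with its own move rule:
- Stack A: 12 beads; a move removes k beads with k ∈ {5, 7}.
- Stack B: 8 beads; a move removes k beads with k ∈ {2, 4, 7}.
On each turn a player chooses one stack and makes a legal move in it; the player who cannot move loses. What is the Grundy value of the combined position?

1

Build the Grundy sequence for stack A with g(k) = mex{g(k−s) : s ∈ {5, 7}, s ≤ k}:
k:     0  1  2  3  4  5  6  7  8  9 10 11 12
g(k):  0  0  0  0  0  1  1  1  1  1  2  2  0
So g(12) = 0.
Build the Grundy sequence for stack B with g(k) = mex{g(k−s) : s ∈ {2, 4, 7}, s ≤ k}:
k:     0  1  2  3  4  5  6  7  8
g(k):  0  0  1  1  2  2  0  3  1
So g(8) = 1.
The value of a disjunctive sum is the nim-sum of the parts.
Combined value = 0 XOR 1 = 1.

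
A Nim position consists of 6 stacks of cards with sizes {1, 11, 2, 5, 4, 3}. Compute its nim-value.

10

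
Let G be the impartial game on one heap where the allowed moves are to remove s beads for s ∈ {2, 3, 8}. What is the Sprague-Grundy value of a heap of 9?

2

Grundy values for subtraction set {2, 3, 8}:
g(0) = mex{} = 0
g(1) = mex{} = 0
g(2) = mex{0} = 1
g(3) = mex{0} = 1
g(4) = mex{0,1} = 2
g(5) = mex{1} = 0
g(6) = mex{1,2} = 0
g(7) = mex{0,2} = 1
g(8) = mex{0} = 1
g(9) = mex{0,1} = 2
So g(9) = 2.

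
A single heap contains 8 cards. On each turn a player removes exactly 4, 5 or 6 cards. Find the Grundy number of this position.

2

Build the Grundy sequence with g(k) = mex{g(k−s) : s ∈ {4, 5, 6}, s ≤ k}:
k:     0  1  2  3  4  5  6  7  8
g(k):  0  0  0  0  1  1  1  1  2
So g(8) = 2.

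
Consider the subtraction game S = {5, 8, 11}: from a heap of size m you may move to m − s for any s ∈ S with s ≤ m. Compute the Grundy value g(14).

2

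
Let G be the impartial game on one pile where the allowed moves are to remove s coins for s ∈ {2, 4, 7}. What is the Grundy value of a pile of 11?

Build the Grundy sequence with g(k) = mex{g(k−s) : s ∈ {2, 4, 7}, s ≤ k}:
g(0) = mex{} = 0
g(1) = mex{} = 0
g(2) = mex{0} = 1
g(3) = mex{0} = 1
g(4) = mex{0,1} = 2
g(5) = mex{0,1} = 2
g(6) = mex{1,2} = 0
g(7) = mex{0,1,2} = 3
g(8) = mex{0,2} = 1
g(9) = mex{1,2,3} = 0
g(10) = mex{0,1} = 2
g(11) = mex{0,2,3} = 1
So g(11) = 1.

1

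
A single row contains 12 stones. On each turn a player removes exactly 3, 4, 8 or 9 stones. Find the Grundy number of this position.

Grundy values for subtraction set {3, 4, 8, 9}:
g(0) = mex{} = 0
g(1) = mex{} = 0
g(2) = mex{} = 0
g(3) = mex{0} = 1
g(4) = mex{0} = 1
g(5) = mex{0} = 1
g(6) = mex{0,1} = 2
g(7) = mex{1} = 0
g(8) = mex{0,1} = 2
g(9) = mex{0,1,2} = 3
g(10) = mex{0,2} = 1
g(11) = mex{0,1,2} = 3
g(12) = mex{1,2,3} = 0
So g(12) = 0.

0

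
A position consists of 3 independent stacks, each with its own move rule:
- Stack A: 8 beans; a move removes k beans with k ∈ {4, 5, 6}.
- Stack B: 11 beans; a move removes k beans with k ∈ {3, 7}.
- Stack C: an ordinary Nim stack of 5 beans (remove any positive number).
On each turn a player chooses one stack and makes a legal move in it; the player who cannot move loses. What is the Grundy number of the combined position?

7

Build the Grundy sequence for stack A with g(k) = mex{g(k−s) : s ∈ {4, 5, 6}, s ≤ k}:
g(0) = mex{} = 0
g(1) = mex{} = 0
g(2) = mex{} = 0
g(3) = mex{} = 0
g(4) = mex{0} = 1
g(5) = mex{0} = 1
g(6) = mex{0} = 1
g(7) = mex{0} = 1
g(8) = mex{0,1} = 2
So g(8) = 2.
For stack B, compute g(0), g(1), … with moves {3, 7}:
k:     0  1  2  3  4  5  6  7  8  9 10 11
g(k):  0  0  0  1  1  1  0  2  2  1  0  0
So g(11) = 0.
Stack C is a plain Nim stack of size 5, so its Grundy value is 5.
By the Sprague-Grundy theorem, the Grundy value of a sum of independent games is the XOR of the component values.
Combined value = 2 XOR 0 XOR 5 = 7.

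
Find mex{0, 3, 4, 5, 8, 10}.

0 is in the set but 1 is not, so the mex is 1.

1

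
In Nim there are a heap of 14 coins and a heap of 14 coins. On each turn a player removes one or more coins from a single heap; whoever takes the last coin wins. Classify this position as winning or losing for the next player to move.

Losing position

Compute the nim-sum pairwise:
14 ⊕ 14 = 0
The nim-sum is 0, so this is a P-position: the player to move is in a losing position under optimal play.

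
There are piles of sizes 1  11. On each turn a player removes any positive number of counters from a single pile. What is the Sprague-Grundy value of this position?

10

Write each in binary and XOR column by column:
  0001  (1)
  1011  (11)
  ----
  1010  (10)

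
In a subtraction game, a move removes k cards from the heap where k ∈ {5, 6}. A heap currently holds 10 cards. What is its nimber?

Compute g(0), g(1), … for moves {5, 6}:
g(0) = mex{} = 0
g(1) = mex{} = 0
g(2) = mex{} = 0
g(3) = mex{} = 0
g(4) = mex{} = 0
g(5) = mex{0} = 1
g(6) = mex{0} = 1
g(7) = mex{0} = 1
g(8) = mex{0} = 1
g(9) = mex{0} = 1
g(10) = mex{0,1} = 2
So g(10) = 2.

2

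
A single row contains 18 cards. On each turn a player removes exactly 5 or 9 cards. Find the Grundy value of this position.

0

Grundy values for subtraction set {5, 9}:
k:     0  1  2  3  4  5  6  7  8  9 10 11 12 13 14 15 16 17 18
g(k):  0  0  0  0  0  1  1  1  1  1  2  2  2  2  0  0  0  0  0
So g(18) = 0.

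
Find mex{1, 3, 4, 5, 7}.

0 is not in the set, so the mex is 0.

0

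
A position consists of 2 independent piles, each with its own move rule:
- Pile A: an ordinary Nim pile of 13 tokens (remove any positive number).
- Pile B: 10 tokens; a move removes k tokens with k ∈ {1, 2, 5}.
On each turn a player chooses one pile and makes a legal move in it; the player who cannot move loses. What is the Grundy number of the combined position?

12

Pile A is a plain Nim pile of size 13, so its Grundy value is 13.
Build the Grundy sequence for pile B with g(k) = mex{g(k−s) : s ∈ {1, 2, 5}, s ≤ k}:
g(0) = mex{} = 0
g(1) = mex{0} = 1
g(2) = mex{0,1} = 2
g(3) = mex{1,2} = 0
g(4) = mex{0,2} = 1
g(5) = mex{0,1} = 2
g(6) = mex{1,2} = 0
g(7) = mex{0,2} = 1
g(8) = mex{0,1} = 2
g(9) = mex{1,2} = 0
g(10) = mex{0,2} = 1
So g(10) = 1.
By the Sprague-Grundy theorem, the Grundy value of a sum of independent games is the XOR of the component values.
Combined value = 13 ⊕ 1 = 12.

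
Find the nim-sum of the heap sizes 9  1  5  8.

In binary:
  1001  (9)
  0001  (1)
  0101  (5)
  1000  (8)
  ----
  0101  (5)

5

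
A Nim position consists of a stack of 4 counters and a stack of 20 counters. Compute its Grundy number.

Write each in binary and XOR column by column:
  00100  (4)
  10100  (20)
  -----
  10000  (16)

16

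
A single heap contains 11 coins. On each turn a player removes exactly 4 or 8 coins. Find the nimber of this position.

Build the Grundy sequence with g(k) = mex{g(k−s) : s ∈ {4, 8}, s ≤ k}:
k:     0  1  2  3  4  5  6  7  8  9 10 11
g(k):  0  0  0  0  1  1  1  1  2  2  2  2
So g(11) = 2.

2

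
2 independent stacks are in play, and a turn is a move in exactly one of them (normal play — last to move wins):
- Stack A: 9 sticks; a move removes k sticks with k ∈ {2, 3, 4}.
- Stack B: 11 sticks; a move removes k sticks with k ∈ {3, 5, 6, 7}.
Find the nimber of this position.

For stack A, compute g(0), g(1), … with moves {2, 3, 4}:
k:     0  1  2  3  4  5  6  7  8  9
g(k):  0  0  1  1  2  2  0  0  1  1
So g(9) = 1.
For stack B, compute g(0), g(1), … with moves {3, 5, 6, 7}:
k:     0  1  2  3  4  5  6  7  8  9 10 11
g(k):  0  0  0  1  1  1  2  2  2  3  0  0
So g(11) = 0.
The value of a disjunctive sum is the nim-sum of the parts.
Combined value = 1 XOR 0 = 1.

1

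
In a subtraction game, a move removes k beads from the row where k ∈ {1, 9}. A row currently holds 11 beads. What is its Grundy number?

1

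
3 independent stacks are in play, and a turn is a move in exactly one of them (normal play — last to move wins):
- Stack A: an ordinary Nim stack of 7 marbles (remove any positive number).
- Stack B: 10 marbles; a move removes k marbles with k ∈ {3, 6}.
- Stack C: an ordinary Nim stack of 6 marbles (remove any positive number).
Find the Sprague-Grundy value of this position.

1

Stack A is a plain Nim stack of size 7, so its Grundy value is 7.
For stack B, compute g(0), g(1), … with moves {3, 6}:
g(0) = mex{} = 0
g(1) = mex{} = 0
g(2) = mex{} = 0
g(3) = mex{0} = 1
g(4) = mex{0} = 1
g(5) = mex{0} = 1
g(6) = mex{0,1} = 2
g(7) = mex{0,1} = 2
g(8) = mex{0,1} = 2
g(9) = mex{1,2} = 0
g(10) = mex{1,2} = 0
So g(10) = 0.
Stack C is a plain Nim stack of size 6, so its Grundy value is 6.
The value of a disjunctive sum is the nim-sum of the parts.
Combined value = 7 ⊕ 0 ⊕ 6 = 1.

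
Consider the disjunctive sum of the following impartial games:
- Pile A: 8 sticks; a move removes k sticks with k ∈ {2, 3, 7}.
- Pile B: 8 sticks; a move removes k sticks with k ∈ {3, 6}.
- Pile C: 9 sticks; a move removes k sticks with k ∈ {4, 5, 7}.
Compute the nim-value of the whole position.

For pile A, compute g(0), g(1), … with moves {2, 3, 7}:
g(0) = mex{} = 0
g(1) = mex{} = 0
g(2) = mex{0} = 1
g(3) = mex{0} = 1
g(4) = mex{0,1} = 2
g(5) = mex{1} = 0
g(6) = mex{1,2} = 0
g(7) = mex{0,2} = 1
g(8) = mex{0} = 1
So g(8) = 1.
Grundy values for pile B (subtraction set {3, 6}):
k:     0  1  2  3  4  5  6  7  8
g(k):  0  0  0  1  1  1  2  2  2
So g(8) = 2.
Build the Grundy sequence for pile C with g(k) = mex{g(k−s) : s ∈ {4, 5, 7}, s ≤ k}:
k:     0  1  2  3  4  5  6  7  8  9
g(k):  0  0  0  0  1  1  1  1  2  2
So g(9) = 2.
By the Sprague-Grundy theorem, the Grundy value of a sum of independent games is the XOR of the component values.
Combined value = 1 ⊕ 2 ⊕ 2 = 1.

1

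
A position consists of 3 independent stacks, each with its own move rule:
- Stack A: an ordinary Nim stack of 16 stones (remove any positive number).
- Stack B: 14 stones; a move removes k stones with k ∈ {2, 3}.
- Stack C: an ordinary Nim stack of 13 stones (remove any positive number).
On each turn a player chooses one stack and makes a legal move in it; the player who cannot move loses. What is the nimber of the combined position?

Stack A is a plain Nim stack of size 16, so its Grundy value is 16.
For stack B, compute g(0), g(1), … with moves {2, 3}:
g(0) = mex{} = 0
g(1) = mex{} = 0
g(2) = mex{0} = 1
g(3) = mex{0} = 1
g(4) = mex{0,1} = 2
g(5) = mex{1} = 0
g(6) = mex{1,2} = 0
g(7) = mex{0,2} = 1
g(8) = mex{0} = 1
g(9) = mex{0,1} = 2
g(10) = mex{1} = 0
g(11) = mex{1,2} = 0
g(12) = mex{0,2} = 1
g(13) = mex{0} = 1
g(14) = mex{0,1} = 2
So g(14) = 2.
Stack C is a plain Nim stack of size 13, so its Grundy value is 13.
The value of a disjunctive sum is the nim-sum of the parts.
Combined value = 16 ⊕ 2 ⊕ 13 = 31.

31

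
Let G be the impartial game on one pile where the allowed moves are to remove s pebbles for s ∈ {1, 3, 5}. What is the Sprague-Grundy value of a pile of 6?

0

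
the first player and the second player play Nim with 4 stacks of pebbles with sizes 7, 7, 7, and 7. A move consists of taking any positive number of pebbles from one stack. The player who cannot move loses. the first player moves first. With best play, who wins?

the second player wins

Nim-sum: 7 ⊕ 7 ⊕ 7 ⊕ 7 = 0.
The nim-sum is 0, so this is a P-position: the player to move is in a losing position under optimal play; the first player is about to move from it and so loses — the second player wins.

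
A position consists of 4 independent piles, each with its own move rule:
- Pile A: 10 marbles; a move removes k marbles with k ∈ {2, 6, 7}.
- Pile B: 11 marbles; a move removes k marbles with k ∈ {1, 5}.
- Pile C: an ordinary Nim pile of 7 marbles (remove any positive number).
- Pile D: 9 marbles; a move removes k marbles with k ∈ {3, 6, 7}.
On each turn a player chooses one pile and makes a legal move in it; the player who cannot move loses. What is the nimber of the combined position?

6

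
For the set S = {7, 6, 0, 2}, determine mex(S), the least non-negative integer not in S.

1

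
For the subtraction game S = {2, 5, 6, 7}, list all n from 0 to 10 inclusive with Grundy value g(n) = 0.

0, 1, 4

Grundy values for subtraction set {2, 5, 6, 7}:
k:     0  1  2  3  4  5  6  7  8  9 10
g(k):  0  0  1  1  0  2  1  3  2  2  3
The P-positions (g = 0) in 0..10 are 0, 1, 4.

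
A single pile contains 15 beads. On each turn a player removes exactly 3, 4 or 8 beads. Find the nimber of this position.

Compute g(0), g(1), … for moves {3, 4, 8}:
k:     0  1  2  3  4  5  6  7  8  9 10 11 12 13 14 15
g(k):  0  0  0  1  1  1  2  0  2  3  1  3  0  0  0  1
So g(15) = 1.

1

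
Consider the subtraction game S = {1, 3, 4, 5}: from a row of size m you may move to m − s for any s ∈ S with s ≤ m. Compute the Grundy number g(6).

2

Grundy values for subtraction set {1, 3, 4, 5}:
g(0) = mex{} = 0
g(1) = mex{0} = 1
g(2) = mex{1} = 0
g(3) = mex{0} = 1
g(4) = mex{0,1} = 2
g(5) = mex{0,1,2} = 3
g(6) = mex{0,1,3} = 2
So g(6) = 2.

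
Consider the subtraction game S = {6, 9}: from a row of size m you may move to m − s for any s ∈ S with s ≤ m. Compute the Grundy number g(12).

2

Compute g(0), g(1), … for moves {6, 9}:
g(0) = mex{} = 0
g(1) = mex{} = 0
g(2) = mex{} = 0
g(3) = mex{} = 0
g(4) = mex{} = 0
g(5) = mex{} = 0
g(6) = mex{0} = 1
g(7) = mex{0} = 1
g(8) = mex{0} = 1
g(9) = mex{0} = 1
g(10) = mex{0} = 1
g(11) = mex{0} = 1
g(12) = mex{0,1} = 2
So g(12) = 2.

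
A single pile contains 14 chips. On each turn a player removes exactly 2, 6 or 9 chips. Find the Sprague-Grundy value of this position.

1

Compute g(0), g(1), … for moves {2, 6, 9}:
k:     0  1  2  3  4  5  6  7  8  9 10 11 12 13 14
g(k):  0  0  1  1  0  0  1  1  0  2  1  3  0  2  1
So g(14) = 1.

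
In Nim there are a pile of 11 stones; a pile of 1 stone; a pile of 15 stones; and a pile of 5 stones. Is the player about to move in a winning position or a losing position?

Compute the nim-sum pairwise:
11 ⊕ 1 = 10
10 ⊕ 15 = 5
5 ⊕ 5 = 0
The nim-sum is 0, so this is a P-position: the player to move is in a losing position under optimal play.

Losing position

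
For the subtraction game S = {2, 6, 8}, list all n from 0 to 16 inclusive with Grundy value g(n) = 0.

0, 1, 4, 5, 14, 15

Grundy values for subtraction set {2, 6, 8}:
k:     0  1  2  3  4  5  6  7  8  9 10 11 12 13 14 15 16
g(k):  0  0  1  1  0  0  1  1  2  2  3  3  2  2  0  0  1
The P-positions (g = 0) in 0..16 are 0, 1, 4, 5, 14, 15.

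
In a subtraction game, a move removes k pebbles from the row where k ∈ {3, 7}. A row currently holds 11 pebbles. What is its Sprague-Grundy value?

0

Build the Grundy sequence with g(k) = mex{g(k−s) : s ∈ {3, 7}, s ≤ k}:
g(0) = mex{} = 0
g(1) = mex{} = 0
g(2) = mex{} = 0
g(3) = mex{0} = 1
g(4) = mex{0} = 1
g(5) = mex{0} = 1
g(6) = mex{1} = 0
g(7) = mex{0,1} = 2
g(8) = mex{0,1} = 2
g(9) = mex{0} = 1
g(10) = mex{1,2} = 0
g(11) = mex{1,2} = 0
So g(11) = 0.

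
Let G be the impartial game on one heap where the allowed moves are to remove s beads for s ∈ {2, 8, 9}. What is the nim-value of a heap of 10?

3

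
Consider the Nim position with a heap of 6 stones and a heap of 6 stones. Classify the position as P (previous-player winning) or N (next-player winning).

Bitwise XOR of the heap sizes:
  110  (6)
  110  (6)
  ---
  000  (0)
The nim-sum is 0, so this is a P-position: the player to move is in a losing position under optimal play.

P-position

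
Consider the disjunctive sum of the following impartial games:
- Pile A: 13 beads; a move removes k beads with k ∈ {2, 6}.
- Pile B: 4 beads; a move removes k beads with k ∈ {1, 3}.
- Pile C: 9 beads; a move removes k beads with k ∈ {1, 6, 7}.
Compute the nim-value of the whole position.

Grundy values for pile A (subtraction set {2, 6}):
k:     0  1  2  3  4  5  6  7  8  9 10 11 12 13
g(k):  0  0  1  1  0  0  1  1  0  0  1  1  0  0
So g(13) = 0.
Grundy values for pile B (subtraction set {1, 3}):
k:     0  1  2  3  4
g(k):  0  1  0  1  0
So g(4) = 0.
Build the Grundy sequence for pile C with g(k) = mex{g(k−s) : s ∈ {1, 6, 7}, s ≤ k}:
g(0) = mex{} = 0
g(1) = mex{0} = 1
g(2) = mex{1} = 0
g(3) = mex{0} = 1
g(4) = mex{1} = 0
g(5) = mex{0} = 1
g(6) = mex{0,1} = 2
g(7) = mex{0,1,2} = 3
g(8) = mex{0,1,3} = 2
g(9) = mex{0,1,2} = 3
So g(9) = 3.
The value of a disjunctive sum is the nim-sum of the parts.
Combined value = 0 ⊕ 0 ⊕ 3 = 3.

3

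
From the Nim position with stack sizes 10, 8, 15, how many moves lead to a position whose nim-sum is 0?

Compute the nim-sum pairwise:
10 ^ 8 = 2
2 ^ 15 = 13
The overall nim-sum is X = 13. A stack of size p has a winning move iff p XOR X < p (reduce it to p XOR X).
  10: 10 XOR 13 = 7 < 10 — winning move (to 7).
  8: 8 XOR 13 = 5 < 8 — winning move (to 5).
  15: 15 XOR 13 = 2 < 15 — winning move (to 2).
That gives 3 winning moves.

3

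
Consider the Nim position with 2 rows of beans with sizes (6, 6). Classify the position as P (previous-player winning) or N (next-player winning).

Compute the nim-sum pairwise:
6 ^ 6 = 0
The nim-sum is 0, so this is a P-position: the player to move is in a losing position under optimal play.

P-position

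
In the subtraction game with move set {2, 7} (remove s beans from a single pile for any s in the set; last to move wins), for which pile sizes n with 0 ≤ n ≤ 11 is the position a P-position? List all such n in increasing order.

0, 1, 4, 5, 9, 10

Build the Grundy sequence with g(k) = mex{g(k−s) : s ∈ {2, 7}, s ≤ k}:
g(0) = mex{} = 0
g(1) = mex{} = 0
g(2) = mex{0} = 1
g(3) = mex{0} = 1
g(4) = mex{1} = 0
g(5) = mex{1} = 0
g(6) = mex{0} = 1
g(7) = mex{0} = 1
g(8) = mex{0,1} = 2
g(9) = mex{1} = 0
g(10) = mex{1,2} = 0
g(11) = mex{0} = 1
The P-positions (g = 0) in 0..11 are 0, 1, 4, 5, 9, 10.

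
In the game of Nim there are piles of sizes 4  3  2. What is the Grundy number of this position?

Compute the nim-sum pairwise:
4 XOR 3 = 7
7 XOR 2 = 5

5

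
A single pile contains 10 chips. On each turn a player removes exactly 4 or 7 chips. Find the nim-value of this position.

2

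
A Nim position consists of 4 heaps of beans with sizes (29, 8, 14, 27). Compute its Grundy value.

0

Write each in binary and XOR column by column:
  11101  (29)
  01000  (8)
  01110  (14)
  11011  (27)
  -----
  00000  (0)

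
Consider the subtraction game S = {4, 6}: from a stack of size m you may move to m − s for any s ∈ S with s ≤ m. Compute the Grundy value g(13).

Compute g(0), g(1), … for moves {4, 6}:
k:     0  1  2  3  4  5  6  7  8  9 10 11 12 13
g(k):  0  0  0  0  1  1  1  1  2  2  0  0  0  0
So g(13) = 0.

0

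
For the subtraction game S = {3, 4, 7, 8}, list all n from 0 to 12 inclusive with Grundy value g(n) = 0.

0, 1, 2, 11, 12

Grundy values for subtraction set {3, 4, 7, 8}:
g(0) = mex{} = 0
g(1) = mex{} = 0
g(2) = mex{} = 0
g(3) = mex{0} = 1
g(4) = mex{0} = 1
g(5) = mex{0} = 1
g(6) = mex{0,1} = 2
g(7) = mex{0,1} = 2
g(8) = mex{0,1} = 2
g(9) = mex{0,1,2} = 3
g(10) = mex{0,1,2} = 3
g(11) = mex{1,2} = 0
g(12) = mex{1,2,3} = 0
The P-positions (g = 0) in 0..12 are 0, 1, 2, 11, 12.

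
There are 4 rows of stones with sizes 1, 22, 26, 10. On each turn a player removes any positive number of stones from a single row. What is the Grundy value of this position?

7

Compute the nim-sum pairwise:
1 ^ 22 = 23
23 ^ 26 = 13
13 ^ 10 = 7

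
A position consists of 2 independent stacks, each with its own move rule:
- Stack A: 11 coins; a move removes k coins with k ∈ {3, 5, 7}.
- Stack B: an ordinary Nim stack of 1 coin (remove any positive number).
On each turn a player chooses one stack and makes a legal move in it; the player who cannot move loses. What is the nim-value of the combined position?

1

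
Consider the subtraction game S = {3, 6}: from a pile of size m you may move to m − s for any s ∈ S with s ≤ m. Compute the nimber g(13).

1

Build the Grundy sequence with g(k) = mex{g(k−s) : s ∈ {3, 6}, s ≤ k}:
g(0) = mex{} = 0
g(1) = mex{} = 0
g(2) = mex{} = 0
g(3) = mex{0} = 1
g(4) = mex{0} = 1
g(5) = mex{0} = 1
g(6) = mex{0,1} = 2
g(7) = mex{0,1} = 2
g(8) = mex{0,1} = 2
g(9) = mex{1,2} = 0
g(10) = mex{1,2} = 0
g(11) = mex{1,2} = 0
g(12) = mex{0,2} = 1
g(13) = mex{0,2} = 1
So g(13) = 1.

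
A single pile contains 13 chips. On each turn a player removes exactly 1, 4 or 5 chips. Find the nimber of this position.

3

Compute g(0), g(1), … for moves {1, 4, 5}:
g(0) = mex{} = 0
g(1) = mex{0} = 1
g(2) = mex{1} = 0
g(3) = mex{0} = 1
g(4) = mex{0,1} = 2
g(5) = mex{0,1,2} = 3
g(6) = mex{0,1,3} = 2
g(7) = mex{0,1,2} = 3
g(8) = mex{1,2,3} = 0
g(9) = mex{0,2,3} = 1
g(10) = mex{1,2,3} = 0
g(11) = mex{0,2,3} = 1
g(12) = mex{0,1,3} = 2
g(13) = mex{0,1,2} = 3
So g(13) = 3.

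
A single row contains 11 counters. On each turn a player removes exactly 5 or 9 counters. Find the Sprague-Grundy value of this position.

2

Grundy values for subtraction set {5, 9}:
g(0) = mex{} = 0
g(1) = mex{} = 0
g(2) = mex{} = 0
g(3) = mex{} = 0
g(4) = mex{} = 0
g(5) = mex{0} = 1
g(6) = mex{0} = 1
g(7) = mex{0} = 1
g(8) = mex{0} = 1
g(9) = mex{0} = 1
g(10) = mex{0,1} = 2
g(11) = mex{0,1} = 2
So g(11) = 2.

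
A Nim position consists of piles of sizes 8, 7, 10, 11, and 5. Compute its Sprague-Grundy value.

11

Nim-sum: 8 ^ 7 ^ 10 ^ 11 ^ 5 = 11.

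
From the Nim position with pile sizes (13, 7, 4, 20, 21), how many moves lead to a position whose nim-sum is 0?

1

Nim-sum: 13 ⊕ 7 ⊕ 4 ⊕ 20 ⊕ 21 = 15.
The overall nim-sum is X = 15. A pile of size p has a winning move iff p XOR X < p (reduce it to p XOR X).
  13: 13 XOR 15 = 2 < 13 — winning move (to 2).
  7: 7 XOR 15 = 8 ≥ 7 — no move.
  4: 4 XOR 15 = 11 ≥ 4 — no move.
  20: 20 XOR 15 = 27 ≥ 20 — no move.
  21: 21 XOR 15 = 26 ≥ 21 — no move.
That gives 1 winning move.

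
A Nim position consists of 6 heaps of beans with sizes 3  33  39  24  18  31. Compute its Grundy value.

16

Nim-sum: 3 ^ 33 ^ 39 ^ 24 ^ 18 ^ 31 = 16.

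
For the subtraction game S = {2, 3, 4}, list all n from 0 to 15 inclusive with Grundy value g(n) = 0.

0, 1, 6, 7, 12, 13

Compute g(0), g(1), … for moves {2, 3, 4}:
k:     0  1  2  3  4  5  6  7  8  9 10 11 12 13 14 15
g(k):  0  0  1  1  2  2  0  0  1  1  2  2  0  0  1  1
The P-positions (g = 0) in 0..15 are 0, 1, 6, 7, 12, 13.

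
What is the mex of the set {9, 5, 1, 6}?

0 is not in the set, so the mex is 0.

0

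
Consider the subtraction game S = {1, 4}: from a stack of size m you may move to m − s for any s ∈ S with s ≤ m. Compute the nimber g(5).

0

Compute g(0), g(1), … for moves {1, 4}:
g(0) = mex{} = 0
g(1) = mex{0} = 1
g(2) = mex{1} = 0
g(3) = mex{0} = 1
g(4) = mex{0,1} = 2
g(5) = mex{1,2} = 0
So g(5) = 0.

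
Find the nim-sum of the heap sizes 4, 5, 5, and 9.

13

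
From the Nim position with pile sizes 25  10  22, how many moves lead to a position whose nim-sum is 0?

1

Compute the nim-sum pairwise:
25 ^ 10 = 19
19 ^ 22 = 5
The overall nim-sum is X = 5. A pile of size p has a winning move iff p XOR X < p (reduce it to p XOR X).
  25: 25 XOR 5 = 28 ≥ 25 — no move.
  10: 10 XOR 5 = 15 ≥ 10 — no move.
  22: 22 XOR 5 = 19 < 22 — winning move (to 19).
That gives 1 winning move.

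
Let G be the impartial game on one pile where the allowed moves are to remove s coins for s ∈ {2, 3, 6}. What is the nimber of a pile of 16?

1

Compute g(0), g(1), … for moves {2, 3, 6}:
k:     0  1  2  3  4  5  6  7  8  9 10 11 12 13 14 15 16
g(k):  0  0  1  1  2  0  3  1  2  0  0  1  1  2  0  3  1
So g(16) = 1.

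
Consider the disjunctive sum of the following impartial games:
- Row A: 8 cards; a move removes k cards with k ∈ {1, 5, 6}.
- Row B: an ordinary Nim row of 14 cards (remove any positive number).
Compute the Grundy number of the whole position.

For row A, compute g(0), g(1), … with moves {1, 5, 6}:
k:     0  1  2  3  4  5  6  7  8
g(k):  0  1  0  1  0  1  2  3  2
So g(8) = 2.
Row B is a plain Nim row of size 14, so its Grundy value is 14.
By the Sprague-Grundy theorem, the Grundy value of a sum of independent games is the XOR of the component values.
Combined value = 2 XOR 14 = 12.

12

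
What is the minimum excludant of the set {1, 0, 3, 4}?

2

The values 0, 1 are all present; 2 is the first non-negative integer missing from the set.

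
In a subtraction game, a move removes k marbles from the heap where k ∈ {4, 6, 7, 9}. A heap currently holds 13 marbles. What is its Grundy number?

0

Compute g(0), g(1), … for moves {4, 6, 7, 9}:
g(0) = mex{} = 0
g(1) = mex{} = 0
g(2) = mex{} = 0
g(3) = mex{} = 0
g(4) = mex{0} = 1
g(5) = mex{0} = 1
g(6) = mex{0} = 1
g(7) = mex{0} = 1
g(8) = mex{0,1} = 2
g(9) = mex{0,1} = 2
g(10) = mex{0,1} = 2
g(11) = mex{0,1} = 2
g(12) = mex{0,1,2} = 3
g(13) = mex{1,2} = 0
So g(13) = 0.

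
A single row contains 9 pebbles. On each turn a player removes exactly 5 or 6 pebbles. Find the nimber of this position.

1

Build the Grundy sequence with g(k) = mex{g(k−s) : s ∈ {5, 6}, s ≤ k}:
g(0) = mex{} = 0
g(1) = mex{} = 0
g(2) = mex{} = 0
g(3) = mex{} = 0
g(4) = mex{} = 0
g(5) = mex{0} = 1
g(6) = mex{0} = 1
g(7) = mex{0} = 1
g(8) = mex{0} = 1
g(9) = mex{0} = 1
So g(9) = 1.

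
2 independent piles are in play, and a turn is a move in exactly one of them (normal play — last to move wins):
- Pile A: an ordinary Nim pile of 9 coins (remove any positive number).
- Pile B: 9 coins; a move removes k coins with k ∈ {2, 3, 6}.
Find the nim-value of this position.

9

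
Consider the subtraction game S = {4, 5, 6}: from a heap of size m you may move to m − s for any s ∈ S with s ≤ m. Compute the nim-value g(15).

Grundy values for subtraction set {4, 5, 6}:
k:     0  1  2  3  4  5  6  7  8  9 10 11 12 13 14 15
g(k):  0  0  0  0  1  1  1  1  2  2  0  0  0  0  1  1
So g(15) = 1.

1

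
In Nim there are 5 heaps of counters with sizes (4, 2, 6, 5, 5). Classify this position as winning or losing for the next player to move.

Losing position

Nim-sum: 4 ⊕ 2 ⊕ 6 ⊕ 5 ⊕ 5 = 0.
The nim-sum is 0, so this is a P-position: the player to move is in a losing position under optimal play.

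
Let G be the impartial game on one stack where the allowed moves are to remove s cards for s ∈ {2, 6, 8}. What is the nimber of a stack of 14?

0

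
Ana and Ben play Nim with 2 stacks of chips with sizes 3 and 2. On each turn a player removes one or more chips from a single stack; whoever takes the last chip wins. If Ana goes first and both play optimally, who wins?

Ana wins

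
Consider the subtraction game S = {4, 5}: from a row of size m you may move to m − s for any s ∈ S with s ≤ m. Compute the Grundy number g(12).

Build the Grundy sequence with g(k) = mex{g(k−s) : s ∈ {4, 5}, s ≤ k}:
k:     0  1  2  3  4  5  6  7  8  9 10 11 12
g(k):  0  0  0  0  1  1  1  1  2  0  0  0  0
So g(12) = 0.

0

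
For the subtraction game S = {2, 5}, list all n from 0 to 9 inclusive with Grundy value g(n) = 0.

0, 1, 4, 7, 8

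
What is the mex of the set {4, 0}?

0 is in the set but 1 is not, so the mex is 1.

1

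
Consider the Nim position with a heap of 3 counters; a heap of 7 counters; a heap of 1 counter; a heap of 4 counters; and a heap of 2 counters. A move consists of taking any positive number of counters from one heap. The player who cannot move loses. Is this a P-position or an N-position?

N-position

Compute the nim-sum pairwise:
3 ⊕ 7 = 4
4 ⊕ 1 = 5
5 ⊕ 4 = 1
1 ⊕ 2 = 3
The nim-sum is 3 ≠ 0, so this is an N-position: the player to move can win.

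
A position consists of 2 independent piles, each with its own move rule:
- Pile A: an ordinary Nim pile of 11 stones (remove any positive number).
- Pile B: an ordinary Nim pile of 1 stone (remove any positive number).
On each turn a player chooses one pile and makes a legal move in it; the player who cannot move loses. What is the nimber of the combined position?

10

Pile A is a plain Nim pile of size 11, so its Grundy value is 11.
Pile B is a plain Nim pile of size 1, so its Grundy value is 1.
The value of a disjunctive sum is the nim-sum of the parts.
Combined value = 11 ⊕ 1 = 10.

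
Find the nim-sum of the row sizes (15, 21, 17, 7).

Compute the nim-sum pairwise:
15 XOR 21 = 26
26 XOR 17 = 11
11 XOR 7 = 12

12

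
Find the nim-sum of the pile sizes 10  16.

Nim-sum: 10 ^ 16 = 26.

26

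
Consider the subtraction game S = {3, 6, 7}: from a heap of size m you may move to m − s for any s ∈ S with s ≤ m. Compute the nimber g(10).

0

Compute g(0), g(1), … for moves {3, 6, 7}:
k:     0  1  2  3  4  5  6  7  8  9 10
g(k):  0  0  0  1  1  1  2  2  2  3  0
So g(10) = 0.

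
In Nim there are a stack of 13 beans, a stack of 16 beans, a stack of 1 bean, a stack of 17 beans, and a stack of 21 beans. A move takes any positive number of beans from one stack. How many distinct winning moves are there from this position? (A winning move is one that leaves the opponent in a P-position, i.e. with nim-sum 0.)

3

Compute the nim-sum pairwise:
13 XOR 16 = 29
29 XOR 1 = 28
28 XOR 17 = 13
13 XOR 21 = 24
The overall nim-sum is X = 24. A stack of size p has a winning move iff p XOR X < p (reduce it to p XOR X).
  13: 13 XOR 24 = 21 ≥ 13 — no move.
  16: 16 XOR 24 = 8 < 16 — winning move (to 8).
  1: 1 XOR 24 = 25 ≥ 1 — no move.
  17: 17 XOR 24 = 9 < 17 — winning move (to 9).
  21: 21 XOR 24 = 13 < 21 — winning move (to 13).
That gives 3 winning moves.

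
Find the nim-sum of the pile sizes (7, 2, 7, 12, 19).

29

Nim-sum: 7 XOR 2 XOR 7 XOR 12 XOR 19 = 29.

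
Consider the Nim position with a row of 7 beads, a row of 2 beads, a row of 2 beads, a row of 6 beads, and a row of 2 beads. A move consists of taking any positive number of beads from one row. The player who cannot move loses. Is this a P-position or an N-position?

N-position

Bitwise XOR of the heap sizes:
  111  (7)
  010  (2)
  010  (2)
  110  (6)
  010  (2)
  ---
  011  (3)
The nim-sum is 3 ≠ 0, so this is an N-position: the player to move can win.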